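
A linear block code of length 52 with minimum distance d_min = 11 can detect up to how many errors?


Detection capability = d_min - 1 = 11 - 1 = 10

10 errors


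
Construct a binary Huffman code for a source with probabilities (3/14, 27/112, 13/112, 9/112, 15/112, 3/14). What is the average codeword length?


Huffman construction (repeatedly merge the two least-probable nodes; each merge adds 1 bit to every symbol beneath it): 9/112 + 13/112 = 11/56; 15/112 + 11/56 = 37/112; 3/14 + 3/14 = 3/7; 27/112 + 37/112 = 4/7; 3/7 + 4/7 = 1. Resulting codeword lengths (in the order the probabilities were given): (2, 2, 4, 4, 3, 2). L_avg = sum(p_i * l_i) = 3/14*2 + 27/112*2 + 13/112*4 + 9/112*4 + 15/112*3 + 3/14*2 = 283/112 = 2.5268

2.5268 bits


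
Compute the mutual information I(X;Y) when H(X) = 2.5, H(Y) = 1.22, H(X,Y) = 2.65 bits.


I(X;Y) = H(X) + H(Y) - H(X,Y) = 2.5 + 1.22 - 2.65 = 1.07

1.07 bits


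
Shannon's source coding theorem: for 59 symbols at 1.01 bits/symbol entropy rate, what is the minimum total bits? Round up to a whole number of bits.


Minimum bits >= n * H = 59 * 1.01 = 59.59, rounded up to a whole number of bits = 60

60 bits


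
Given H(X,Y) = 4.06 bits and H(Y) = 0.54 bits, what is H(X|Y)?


H(X|Y) = H(X,Y) - H(Y) = 4.06 - 0.54 = 3.52

3.52 bits


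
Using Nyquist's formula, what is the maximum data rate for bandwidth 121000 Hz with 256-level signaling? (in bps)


Rate = 2 * B * log2(M) = 2 * 121000 * 8.0 = 1936000.0

1936000.0 bps


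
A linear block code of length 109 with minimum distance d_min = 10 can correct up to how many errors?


Correction capability = floor((d-1)/2) = floor((10-1)/2) = 4

4 errors


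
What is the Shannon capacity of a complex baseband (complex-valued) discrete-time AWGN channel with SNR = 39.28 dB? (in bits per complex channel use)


SNR_linear = 10^(39.28/10) = 8472.2741; C = log2(1 + SNR_linear) = log2(1 + 8472.2741) = 13.0487

13.0487 bits/channel use


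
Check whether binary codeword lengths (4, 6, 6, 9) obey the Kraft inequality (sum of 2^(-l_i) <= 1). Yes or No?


Kraft sum = sum(2^(-l_i)) = 0.0957, need <= 1. Result: satisfied (a binary prefix-free code with these lengths exists)

Yes


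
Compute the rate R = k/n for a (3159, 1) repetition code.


Rate = k/n = 1/3159

1/3159


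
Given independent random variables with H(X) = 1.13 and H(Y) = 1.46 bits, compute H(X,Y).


For independent variables, H(X,Y) = H(X) + H(Y) = 1.13 + 1.46 = 2.59

2.59 bits


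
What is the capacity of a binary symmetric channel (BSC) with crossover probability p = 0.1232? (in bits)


H(p) = -p*log2(p) - (1-p)*log2(1-p) = -0.1232*log2(0.1232) - 0.8768*log2(0.8768) = 0.372178 + 0.166312 = 0.5385. C = 1 - H(p) = 1 - 0.5385 = 0.4615

0.4615 bits


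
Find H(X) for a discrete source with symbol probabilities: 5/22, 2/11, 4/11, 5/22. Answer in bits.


H = -sum(p_i * log2(p_i)). Terms: -(5/22)*log2(5/22) = 0.485796; -(2/11)*log2(2/11) = 0.447169; -(4/11)*log2(4/11) = 0.530702; -(5/22)*log2(5/22) = 0.485796. H = 0.485796 + 0.447169 + 0.530702 + 0.485796 = 1.9495

1.9495 bits


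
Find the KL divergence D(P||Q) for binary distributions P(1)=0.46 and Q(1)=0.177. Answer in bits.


KL = p*log2(p/q) + (1-p)*log2((1-p)/(1-q)) = 0.46*log2(0.46/0.177) + 0.54*log2(0.54/0.823) = 0.3055

0.3055 bits


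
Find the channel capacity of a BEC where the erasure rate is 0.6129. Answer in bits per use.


C = 1 - epsilon = 1 - 0.6129 = 0.3871

0.3871 bits


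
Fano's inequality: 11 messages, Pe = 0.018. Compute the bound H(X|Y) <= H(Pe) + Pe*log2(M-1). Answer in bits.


H(Pe) = -Pe*log2(Pe) - (1-Pe)*log2(1-Pe) = -0.018*log2(0.018) - 0.982*log2(0.982) = 0.104325 + 0.025733 = 0.1301. Pe*log2(M-1) = 0.018*log2(10) = 0.059795. Bound = H(Pe) + Pe*log2(M-1) = 0.104325 + 0.025733 + 0.059795 = 0.1899

0.1899 bits


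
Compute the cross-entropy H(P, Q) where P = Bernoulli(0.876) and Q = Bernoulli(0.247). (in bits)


H(P,Q) = -p*log2(q) - (1-p)*log2(1-q). -0.876*log2(0.247) = 1.767257; -0.124*log2(0.753) = 0.050751. H(P,Q) = 1.767257 + 0.050751 = 1.818

1.818 bits


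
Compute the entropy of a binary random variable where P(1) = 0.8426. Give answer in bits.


H = -p*log2(p) - (1-p)*log2(1-p). -0.8426*log2(0.8426) = 0.208190; -0.1574*log2(0.1574) = 0.419863. H = 0.208190 + 0.419863 = 0.6281

0.6281 bits


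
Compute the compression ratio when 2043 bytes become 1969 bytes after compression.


Ratio = original / compressed = 2043 / 1969 = 1.0376

1.0376


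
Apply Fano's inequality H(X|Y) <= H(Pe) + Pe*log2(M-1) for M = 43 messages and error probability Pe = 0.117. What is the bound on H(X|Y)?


H(Pe) = -Pe*log2(Pe) - (1-Pe)*log2(1-Pe) = -0.117*log2(0.117) - 0.883*log2(0.883) = 0.362164 + 0.158511 = 0.5207. Pe*log2(M-1) = 0.117*log2(42) = 0.630901. Bound = H(Pe) + Pe*log2(M-1) = 0.362164 + 0.158511 + 0.630901 = 1.1516

1.1516 bits


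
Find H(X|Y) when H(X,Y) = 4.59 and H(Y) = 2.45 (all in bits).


H(X|Y) = H(X,Y) - H(Y) = 4.59 - 2.45 = 2.14

2.14 bits


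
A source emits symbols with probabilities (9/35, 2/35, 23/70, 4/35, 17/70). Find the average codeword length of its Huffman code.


Huffman construction (repeatedly merge the two least-probable nodes; each merge adds 1 bit to every symbol beneath it): 2/35 + 4/35 = 6/35; 6/35 + 17/70 = 29/70; 9/35 + 23/70 = 41/70; 29/70 + 41/70 = 1. Resulting codeword lengths (in the order the probabilities were given): (2, 3, 2, 3, 2). L_avg = sum(p_i * l_i) = 9/35*2 + 2/35*3 + 23/70*2 + 4/35*3 + 17/70*2 = 76/35 = 2.1714

2.1714 bits


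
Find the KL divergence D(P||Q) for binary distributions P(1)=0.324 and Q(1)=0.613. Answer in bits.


KL = p*log2(p/q) + (1-p)*log2((1-p)/(1-q)) = 0.324*log2(0.324/0.613) + 0.676*log2(0.676/0.387) = 0.2459

0.2459 bits


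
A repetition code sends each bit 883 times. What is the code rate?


Rate = k/n = 1/883

1/883


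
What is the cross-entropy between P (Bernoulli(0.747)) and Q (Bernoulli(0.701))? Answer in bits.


H(P,Q) = -p*log2(q) - (1-p)*log2(1-q). -0.747*log2(0.701) = 0.382848; -0.253*log2(0.299) = 0.440671. H(P,Q) = 0.382848 + 0.440671 = 0.8235

0.8235 bits


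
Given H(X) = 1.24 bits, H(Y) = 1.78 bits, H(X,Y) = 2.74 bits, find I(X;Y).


I(X;Y) = H(X) + H(Y) - H(X,Y) = 1.24 + 1.78 - 2.74 = 0.28

0.28 bits


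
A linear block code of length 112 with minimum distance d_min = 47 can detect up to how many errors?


Detection capability = d_min - 1 = 47 - 1 = 46

46 errors


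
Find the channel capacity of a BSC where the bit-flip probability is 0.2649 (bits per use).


H(p) = -p*log2(p) - (1-p)*log2(1-p) = -0.2649*log2(0.2649) - 0.7351*log2(0.7351) = 0.507676 + 0.326375 = 0.8341. C = 1 - H(p) = 1 - 0.8341 = 0.1659

0.1659 bits


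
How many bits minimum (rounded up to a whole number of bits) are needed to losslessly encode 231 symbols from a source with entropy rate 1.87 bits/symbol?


Minimum bits >= n * H = 231 * 1.87 = 431.97, rounded up to a whole number of bits = 432

432 bits


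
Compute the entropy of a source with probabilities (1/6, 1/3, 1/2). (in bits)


H = -sum(p_i * log2(p_i)). Terms: -(1/6)*log2(1/6) = 0.430827; -(1/3)*log2(1/3) = 0.528321; -(1/2)*log2(1/2) = 0.500000. H = 0.430827 + 0.528321 + 0.500000 = 1.4591

1.4591 bits


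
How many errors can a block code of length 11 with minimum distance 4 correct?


Correction capability = floor((d-1)/2) = floor((4-1)/2) = 1

1 errors


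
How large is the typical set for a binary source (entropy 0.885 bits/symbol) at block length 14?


log2|A_typical| = nH = 14 * 0.885 = 12.39, so |A_typical| ~ 2^12.39 = 5.367e+03

5.367e+03


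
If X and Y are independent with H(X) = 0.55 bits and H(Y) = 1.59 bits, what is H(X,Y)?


For independent variables, H(X,Y) = H(X) + H(Y) = 0.55 + 1.59 = 2.14

2.14 bits


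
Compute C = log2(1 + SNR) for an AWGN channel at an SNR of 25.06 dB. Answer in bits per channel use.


SNR_linear = 10^(25.06/10) = 320.6269; C = log2(1 + SNR_linear) = log2(1 + 320.6269) = 8.3292

8.3292 bits/channel use


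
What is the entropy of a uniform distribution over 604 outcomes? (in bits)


H = log2(n) = log2(604) = 9.2384

9.2384 bits


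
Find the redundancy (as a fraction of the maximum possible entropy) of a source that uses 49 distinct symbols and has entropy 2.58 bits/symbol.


H_max = log2(K) = log2(49) = 5.6147 bits/symbol. Redundancy = 1 - H/H_max = 1 - 2.58/5.6147 = 1 - 0.4595 = 0.5405

0.5405


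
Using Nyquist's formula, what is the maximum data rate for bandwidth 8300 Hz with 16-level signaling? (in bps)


Rate = 2 * B * log2(M) = 2 * 8300 * 4.0 = 66400.0

66400.0 bps


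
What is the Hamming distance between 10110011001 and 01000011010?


Count differing positions: ^ ^ ^ ^ . . . . . ^ ^ = 6 differences

6


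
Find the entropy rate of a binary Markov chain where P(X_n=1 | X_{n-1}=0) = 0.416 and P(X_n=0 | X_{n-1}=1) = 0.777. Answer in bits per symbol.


Stationary distribution: pi_0 = p10/(p01+p10) = 0.6513, pi_1 = 0.3487. Entropy rate H' = pi_0*H(p01) + pi_1*H(p10) = 0.6513*0.9795 + 0.3487*0.7656 = 0.9049

0.9049 bits/symbol


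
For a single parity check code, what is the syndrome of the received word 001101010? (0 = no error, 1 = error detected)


Syndrome = XOR of all bits = 0 XOR 0 XOR 1 XOR 1 XOR 0 XOR 1 XOR 0 XOR 1 XOR 0 = 0

0


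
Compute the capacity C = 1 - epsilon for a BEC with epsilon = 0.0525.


C = 1 - epsilon = 1 - 0.0525 = 0.9475

0.9475 bits


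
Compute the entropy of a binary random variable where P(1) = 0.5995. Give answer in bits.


H = -p*log2(p) - (1-p)*log2(1-p). -0.5995*log2(0.5995) = 0.442532; -0.4005*log2(0.4005) = 0.528710. H = 0.442532 + 0.528710 = 0.9712

0.9712 bits


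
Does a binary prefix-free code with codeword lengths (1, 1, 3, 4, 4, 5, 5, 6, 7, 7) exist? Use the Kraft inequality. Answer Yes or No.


Kraft sum = sum(2^(-l_i)) = 1.3438, need <= 1. Result: violated (a binary prefix-free code with these lengths cannot exist)

No


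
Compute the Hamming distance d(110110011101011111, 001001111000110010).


Count differing positions: ^ ^ ^ ^ ^ ^ ^ . . ^ . ^ ^ . ^ ^ . ^ = 13 differences

13


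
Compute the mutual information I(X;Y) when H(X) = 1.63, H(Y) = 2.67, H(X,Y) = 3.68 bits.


I(X;Y) = H(X) + H(Y) - H(X,Y) = 1.63 + 2.67 - 3.68 = 0.62

0.62 bits


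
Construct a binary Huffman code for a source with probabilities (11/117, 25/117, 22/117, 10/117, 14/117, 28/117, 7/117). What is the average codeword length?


Huffman construction (repeatedly merge the two least-probable nodes; each merge adds 1 bit to every symbol beneath it): 7/117 + 10/117 = 17/117; 11/117 + 14/117 = 25/117; 17/117 + 22/117 = 1/3; 25/117 + 25/117 = 50/117; 28/117 + 1/3 = 67/117; 50/117 + 67/117 = 1. Resulting codeword lengths (in the order the probabilities were given): (3, 2, 3, 4, 3, 2, 4). L_avg = sum(p_i * l_i) = 11/117*3 + 25/117*2 + 22/117*3 + 10/117*4 + 14/117*3 + 28/117*2 + 7/117*4 = 35/13 = 2.6923

2.6923 bits


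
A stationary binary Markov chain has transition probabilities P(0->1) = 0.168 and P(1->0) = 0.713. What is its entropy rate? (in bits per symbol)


Stationary distribution: pi_0 = p10/(p01+p10) = 0.8093, pi_1 = 0.1907. Entropy rate H' = pi_0*H(p01) + pi_1*H(p10) = 0.8093*0.6531 + 0.1907*0.8648 = 0.6935

0.6935 bits/symbol


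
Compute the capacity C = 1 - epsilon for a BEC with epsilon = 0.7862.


C = 1 - epsilon = 1 - 0.7862 = 0.2138

0.2138 bits


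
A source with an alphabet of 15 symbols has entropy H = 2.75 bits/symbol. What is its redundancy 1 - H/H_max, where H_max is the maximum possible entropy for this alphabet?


H_max = log2(K) = log2(15) = 3.9069 bits/symbol. Redundancy = 1 - H/H_max = 1 - 2.75/3.9069 = 1 - 0.7039 = 0.2961

0.2961


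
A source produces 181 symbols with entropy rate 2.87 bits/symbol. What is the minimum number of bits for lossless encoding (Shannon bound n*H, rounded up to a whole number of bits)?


Minimum bits >= n * H = 181 * 2.87 = 519.47, rounded up to a whole number of bits = 520

520 bits


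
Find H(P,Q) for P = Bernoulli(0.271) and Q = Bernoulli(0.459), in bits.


H(P,Q) = -p*log2(q) - (1-p)*log2(1-q). -0.271*log2(0.459) = 0.304451; -0.729*log2(0.541) = 0.646112. H(P,Q) = 0.304451 + 0.646112 = 0.9506

0.9506 bits


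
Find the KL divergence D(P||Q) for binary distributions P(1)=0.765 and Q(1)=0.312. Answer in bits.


KL = p*log2(p/q) + (1-p)*log2((1-p)/(1-q)) = 0.765*log2(0.765/0.312) + 0.235*log2(0.235/0.688) = 0.6257

0.6257 bits


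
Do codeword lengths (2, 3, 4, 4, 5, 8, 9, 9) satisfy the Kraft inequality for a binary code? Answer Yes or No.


Kraft sum = sum(2^(-l_i)) = 0.5391, need <= 1. Result: satisfied (a binary prefix-free code with these lengths exists)

Yes


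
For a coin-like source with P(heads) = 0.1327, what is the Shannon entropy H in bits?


H = -p*log2(p) - (1-p)*log2(1-p). -0.1327*log2(0.1327) = 0.386656; -0.8673*log2(0.8673) = 0.178141. H = 0.386656 + 0.178141 = 0.5648

0.5648 bits


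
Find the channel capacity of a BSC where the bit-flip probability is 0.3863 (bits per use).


H(p) = -p*log2(p) - (1-p)*log2(1-p) = -0.3863*log2(0.3863) - 0.6137*log2(0.6137) = 0.530083 + 0.432287 = 0.9624. C = 1 - H(p) = 1 - 0.9624 = 0.0376

0.0376 bits


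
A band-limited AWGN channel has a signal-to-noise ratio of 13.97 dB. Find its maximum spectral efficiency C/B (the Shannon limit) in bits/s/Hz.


SNR_linear = 10^(13.97/10) = 24.9459; C/B = log2(1 + SNR_linear) = log2(1 + 24.9459) = 4.6974

4.6974 bits/s/Hz


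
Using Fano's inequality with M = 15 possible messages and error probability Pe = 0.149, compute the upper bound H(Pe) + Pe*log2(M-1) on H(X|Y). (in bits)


H(Pe) = -Pe*log2(Pe) - (1-Pe)*log2(1-Pe) = -0.149*log2(0.149) - 0.851*log2(0.851) = 0.409246 + 0.198086 = 0.6073. Pe*log2(M-1) = 0.149*log2(14) = 0.567296. Bound = H(Pe) + Pe*log2(M-1) = 0.409246 + 0.198086 + 0.567296 = 1.1746

1.1746 bits


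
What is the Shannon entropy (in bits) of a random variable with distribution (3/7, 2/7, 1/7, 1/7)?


H = -sum(p_i * log2(p_i)). Terms: -(3/7)*log2(3/7) = 0.523882; -(2/7)*log2(2/7) = 0.516387; -(1/7)*log2(1/7) = 0.401051; -(1/7)*log2(1/7) = 0.401051. H = 0.523882 + 0.516387 + 0.401051 + 0.401051 = 1.8424

1.8424 bits


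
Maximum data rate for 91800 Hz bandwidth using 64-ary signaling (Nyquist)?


Rate = 2 * B * log2(M) = 2 * 91800 * 6.0 = 1101600.0

1101600.0 bps


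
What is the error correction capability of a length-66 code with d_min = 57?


Correction capability = floor((d-1)/2) = floor((57-1)/2) = 28

28 errors


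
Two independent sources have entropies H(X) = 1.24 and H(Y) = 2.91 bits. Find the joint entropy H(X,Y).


For independent variables, H(X,Y) = H(X) + H(Y) = 1.24 + 2.91 = 4.15

4.15 bits


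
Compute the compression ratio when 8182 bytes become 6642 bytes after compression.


Ratio = original / compressed = 8182 / 6642 = 1.2319

1.2319


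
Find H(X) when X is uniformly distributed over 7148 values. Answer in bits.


H = log2(n) = log2(7148) = 12.8033

12.8033 bits


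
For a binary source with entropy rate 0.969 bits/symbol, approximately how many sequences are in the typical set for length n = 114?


log2|A_typical| = nH = 114 * 0.969 = 110.466, so |A_typical| ~ 2^110.466 = 1.793e+33

1.793e+33


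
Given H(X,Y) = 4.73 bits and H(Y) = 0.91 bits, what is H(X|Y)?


H(X|Y) = H(X,Y) - H(Y) = 4.73 - 0.91 = 3.82

3.82 bits


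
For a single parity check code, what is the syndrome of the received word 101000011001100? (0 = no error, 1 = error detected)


Syndrome = XOR of all bits = 1 XOR 0 XOR 1 XOR 0 XOR 0 XOR 0 XOR 0 XOR 1 XOR 1 XOR 0 XOR 0 XOR 1 XOR 1 XOR 0 XOR 0 = 0

0


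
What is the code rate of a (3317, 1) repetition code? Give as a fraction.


Rate = k/n = 1/3317

1/3317


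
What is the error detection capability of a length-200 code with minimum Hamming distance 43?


Detection capability = d_min - 1 = 43 - 1 = 42

42 errors


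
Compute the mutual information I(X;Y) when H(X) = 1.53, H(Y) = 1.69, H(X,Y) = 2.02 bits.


I(X;Y) = H(X) + H(Y) - H(X,Y) = 1.53 + 1.69 - 2.02 = 1.2

1.2 bits


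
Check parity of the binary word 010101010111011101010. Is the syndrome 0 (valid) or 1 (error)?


Syndrome = XOR of all bits = 0 XOR 1 XOR 0 XOR 1 XOR 0 XOR 1 XOR 0 XOR 1 XOR 0 XOR 1 XOR 1 XOR 1 XOR 0 XOR 1 XOR 1 XOR 1 XOR 0 XOR 1 XOR 0 XOR 1 XOR 0 = 0

0


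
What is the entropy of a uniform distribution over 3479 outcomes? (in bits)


H = log2(n) = log2(3479) = 11.7645

11.7645 bits


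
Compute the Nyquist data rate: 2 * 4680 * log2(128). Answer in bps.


Rate = 2 * B * log2(M) = 2 * 4680 * 7.0 = 65520.0

65520.0 bps


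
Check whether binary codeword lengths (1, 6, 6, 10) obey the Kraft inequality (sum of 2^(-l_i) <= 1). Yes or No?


Kraft sum = sum(2^(-l_i)) = 0.5322, need <= 1. Result: satisfied (a binary prefix-free code with these lengths exists)

Yes


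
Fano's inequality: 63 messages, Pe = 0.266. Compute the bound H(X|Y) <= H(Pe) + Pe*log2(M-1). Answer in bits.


H(Pe) = -Pe*log2(Pe) - (1-Pe)*log2(1-Pe) = -0.266*log2(0.266) - 0.734*log2(0.734) = 0.508193 + 0.327473 = 0.8357. Pe*log2(M-1) = 0.266*log2(62) = 1.583816. Bound = H(Pe) + Pe*log2(M-1) = 0.508193 + 0.327473 + 1.583816 = 2.4195

2.4195 bits


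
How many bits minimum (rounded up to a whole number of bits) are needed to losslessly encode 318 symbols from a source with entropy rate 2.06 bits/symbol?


Minimum bits >= n * H = 318 * 2.06 = 655.08, rounded up to a whole number of bits = 656

656 bits


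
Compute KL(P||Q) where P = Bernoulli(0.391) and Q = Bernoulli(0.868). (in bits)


KL = p*log2(p/q) + (1-p)*log2((1-p)/(1-q)) = 0.391*log2(0.391/0.868) + 0.609*log2(0.609/0.132) = 0.8935

0.8935 bits


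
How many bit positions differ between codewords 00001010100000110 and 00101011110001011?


Count differing positions: . . ^ . . . . ^ . ^ . . . ^ ^ . ^ = 6 differences

6


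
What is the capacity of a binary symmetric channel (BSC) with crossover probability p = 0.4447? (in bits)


H(p) = -p*log2(p) - (1-p)*log2(1-p) = -0.4447*log2(0.4447) - 0.5553*log2(0.5553) = 0.519897 + 0.471261 = 0.9912. C = 1 - H(p) = 1 - 0.9912 = 0.0088

0.0088 bits


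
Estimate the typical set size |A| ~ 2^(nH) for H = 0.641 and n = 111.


log2|A_typical| = nH = 111 * 0.641 = 71.151, so |A_typical| ~ 2^71.151 = 2.622e+21

2.622e+21


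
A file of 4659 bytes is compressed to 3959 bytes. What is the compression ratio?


Ratio = original / compressed = 4659 / 3959 = 1.1768

1.1768


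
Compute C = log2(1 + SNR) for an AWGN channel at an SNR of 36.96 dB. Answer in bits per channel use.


SNR_linear = 10^(36.96/10) = 4965.9232; C = log2(1 + SNR_linear) = log2(1 + 4965.9232) = 12.2781

12.2781 bits/channel use


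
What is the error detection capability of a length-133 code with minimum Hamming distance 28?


Detection capability = d_min - 1 = 28 - 1 = 27

27 errors


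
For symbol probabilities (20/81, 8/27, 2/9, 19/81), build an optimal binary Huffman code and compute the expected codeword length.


Huffman construction (repeatedly merge the two least-probable nodes; each merge adds 1 bit to every symbol beneath it): 2/9 + 19/81 = 37/81; 20/81 + 8/27 = 44/81; 37/81 + 44/81 = 1. Resulting codeword lengths (in the order the probabilities were given): (2, 2, 2, 2). L_avg = sum(p_i * l_i) = 20/81*2 + 8/27*2 + 2/9*2 + 19/81*2 = 2

2.0 bits


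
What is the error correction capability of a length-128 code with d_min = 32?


Correction capability = floor((d-1)/2) = floor((32-1)/2) = 15

15 errors


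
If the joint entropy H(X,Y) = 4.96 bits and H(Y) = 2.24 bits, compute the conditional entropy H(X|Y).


H(X|Y) = H(X,Y) - H(Y) = 4.96 - 2.24 = 2.72

2.72 bits


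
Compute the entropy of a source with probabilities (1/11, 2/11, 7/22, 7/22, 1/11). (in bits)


H = -sum(p_i * log2(p_i)). Terms: -(1/11)*log2(1/11) = 0.314494; -(2/11)*log2(2/11) = 0.447169; -(7/22)*log2(7/22) = 0.525661; -(7/22)*log2(7/22) = 0.525661; -(1/11)*log2(1/11) = 0.314494. H = 0.314494 + 0.447169 + 0.525661 + 0.525661 + 0.314494 = 2.1275

2.1275 bits


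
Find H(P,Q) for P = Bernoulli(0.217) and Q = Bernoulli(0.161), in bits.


H(P,Q) = -p*log2(q) - (1-p)*log2(1-q). -0.217*log2(0.161) = 0.571766; -0.783*log2(0.839) = 0.198300. H(P,Q) = 0.571766 + 0.198300 = 0.7701

0.7701 bits


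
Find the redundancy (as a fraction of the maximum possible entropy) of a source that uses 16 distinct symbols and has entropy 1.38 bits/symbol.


H_max = log2(K) = log2(16) = 4.0 bits/symbol. Redundancy = 1 - H/H_max = 1 - 1.38/4.0 = 1 - 0.345 = 0.655

0.655


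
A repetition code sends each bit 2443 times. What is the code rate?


Rate = k/n = 1/2443

1/2443


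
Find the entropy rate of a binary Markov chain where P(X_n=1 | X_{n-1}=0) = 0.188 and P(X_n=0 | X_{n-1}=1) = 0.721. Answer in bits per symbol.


Stationary distribution: pi_0 = p10/(p01+p10) = 0.7932, pi_1 = 0.2068. Entropy rate H' = pi_0*H(p01) + pi_1*H(p10) = 0.7932*0.6973 + 0.2068*0.8541 = 0.7297

0.7297 bits/symbol


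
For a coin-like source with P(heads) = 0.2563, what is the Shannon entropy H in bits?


H = -p*log2(p) - (1-p)*log2(1-p). -0.2563*log2(0.2563) = 0.503397; -0.7437*log2(0.7437) = 0.317714. H = 0.503397 + 0.317714 = 0.8211

0.8211 bits


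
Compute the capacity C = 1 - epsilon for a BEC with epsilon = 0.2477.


C = 1 - epsilon = 1 - 0.2477 = 0.7523

0.7523 bits


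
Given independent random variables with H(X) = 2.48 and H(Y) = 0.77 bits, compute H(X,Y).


For independent variables, H(X,Y) = H(X) + H(Y) = 2.48 + 0.77 = 3.25

3.25 bits


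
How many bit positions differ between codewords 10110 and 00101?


Count differing positions: ^ . . ^ ^ = 3 differences

3


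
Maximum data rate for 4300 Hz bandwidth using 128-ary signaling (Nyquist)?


Rate = 2 * B * log2(M) = 2 * 4300 * 7.0 = 60200.0

60200.0 bps


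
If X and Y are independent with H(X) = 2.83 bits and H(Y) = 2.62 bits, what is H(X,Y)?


For independent variables, H(X,Y) = H(X) + H(Y) = 2.83 + 2.62 = 5.45

5.45 bits


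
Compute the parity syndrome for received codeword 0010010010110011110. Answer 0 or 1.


Syndrome = XOR of all bits = 0 XOR 0 XOR 1 XOR 0 XOR 0 XOR 1 XOR 0 XOR 0 XOR 1 XOR 0 XOR 1 XOR 1 XOR 0 XOR 0 XOR 1 XOR 1 XOR 1 XOR 1 XOR 0 = 1

1


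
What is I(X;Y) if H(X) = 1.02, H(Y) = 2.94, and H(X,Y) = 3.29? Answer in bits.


I(X;Y) = H(X) + H(Y) - H(X,Y) = 1.02 + 2.94 - 3.29 = 0.67

0.67 bits


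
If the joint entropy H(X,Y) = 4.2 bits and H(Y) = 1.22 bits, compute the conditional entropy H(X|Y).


H(X|Y) = H(X,Y) - H(Y) = 4.2 - 1.22 = 2.98

2.98 bits


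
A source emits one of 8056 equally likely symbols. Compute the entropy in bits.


H = log2(n) = log2(8056) = 12.9758

12.9758 bits


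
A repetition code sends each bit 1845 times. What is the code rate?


Rate = k/n = 1/1845

1/1845


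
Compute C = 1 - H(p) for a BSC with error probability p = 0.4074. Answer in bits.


H(p) = -p*log2(p) - (1-p)*log2(1-p) = -0.4074*log2(0.4074) - 0.5926*log2(0.5926) = 0.527779 + 0.447336 = 0.9751. C = 1 - H(p) = 1 - 0.9751 = 0.0249

0.0249 bits


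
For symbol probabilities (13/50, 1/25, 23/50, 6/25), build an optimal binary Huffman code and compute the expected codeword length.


Huffman construction (repeatedly merge the two least-probable nodes; each merge adds 1 bit to every symbol beneath it): 1/25 + 6/25 = 7/25; 13/50 + 7/25 = 27/50; 23/50 + 27/50 = 1. Resulting codeword lengths (in the order the probabilities were given): (2, 3, 1, 3). L_avg = sum(p_i * l_i) = 13/50*2 + 1/25*3 + 23/50*1 + 6/25*3 = 91/50 = 1.82

1.82 bits


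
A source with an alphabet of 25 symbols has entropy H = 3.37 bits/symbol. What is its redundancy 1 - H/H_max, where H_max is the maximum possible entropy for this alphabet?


H_max = log2(K) = log2(25) = 4.6439 bits/symbol. Redundancy = 1 - H/H_max = 1 - 3.37/4.6439 = 1 - 0.7257 = 0.2743

0.2743


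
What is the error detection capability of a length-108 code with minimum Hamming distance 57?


Detection capability = d_min - 1 = 57 - 1 = 56

56 errors


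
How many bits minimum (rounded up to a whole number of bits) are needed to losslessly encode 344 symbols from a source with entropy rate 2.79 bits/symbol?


Minimum bits >= n * H = 344 * 2.79 = 959.76, rounded up to a whole number of bits = 960

960 bits


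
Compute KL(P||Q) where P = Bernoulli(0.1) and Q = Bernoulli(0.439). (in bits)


KL = p*log2(p/q) + (1-p)*log2((1-p)/(1-q)) = 0.1*log2(0.1/0.439) + 0.9*log2(0.9/0.561) = 0.4003

0.4003 bits


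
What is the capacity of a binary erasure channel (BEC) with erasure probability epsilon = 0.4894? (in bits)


C = 1 - epsilon = 1 - 0.4894 = 0.5106

0.5106 bits


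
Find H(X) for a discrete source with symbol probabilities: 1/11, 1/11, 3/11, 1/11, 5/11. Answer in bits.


H = -sum(p_i * log2(p_i)). Terms: -(1/11)*log2(1/11) = 0.314494; -(1/11)*log2(1/11) = 0.314494; -(3/11)*log2(3/11) = 0.511219; -(1/11)*log2(1/11) = 0.314494; -(5/11)*log2(5/11) = 0.517047. H = 0.314494 + 0.314494 + 0.511219 + 0.314494 + 0.517047 = 1.9717

1.9717 bits


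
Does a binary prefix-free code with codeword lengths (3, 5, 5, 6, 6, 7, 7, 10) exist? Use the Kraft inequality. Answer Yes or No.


Kraft sum = sum(2^(-l_i)) = 0.2354, need <= 1. Result: satisfied (a binary prefix-free code with these lengths exists)

Yes


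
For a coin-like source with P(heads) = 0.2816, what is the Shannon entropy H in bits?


H = -p*log2(p) - (1-p)*log2(1-p). -0.2816*log2(0.2816) = 0.514844; -0.7184*log2(0.7184) = 0.342778. H = 0.514844 + 0.342778 = 0.8576

0.8576 bits


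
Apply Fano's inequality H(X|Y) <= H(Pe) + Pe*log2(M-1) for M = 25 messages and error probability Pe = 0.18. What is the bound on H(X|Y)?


H(Pe) = -Pe*log2(Pe) - (1-Pe)*log2(1-Pe) = -0.18*log2(0.18) - 0.82*log2(0.82) = 0.445308 + 0.234769 = 0.6801. Pe*log2(M-1) = 0.18*log2(24) = 0.825293. Bound = H(Pe) + Pe*log2(M-1) = 0.445308 + 0.234769 + 0.825293 = 1.5054

1.5054 bits


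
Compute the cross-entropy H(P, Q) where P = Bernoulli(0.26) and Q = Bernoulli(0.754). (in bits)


H(P,Q) = -p*log2(q) - (1-p)*log2(1-q). -0.26*log2(0.754) = 0.105915; -0.74*log2(0.246) = 1.497220. H(P,Q) = 0.105915 + 1.497220 = 1.6031

1.6031 bits


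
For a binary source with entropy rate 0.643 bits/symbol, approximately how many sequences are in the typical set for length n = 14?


log2|A_typical| = nH = 14 * 0.643 = 9.002, so |A_typical| ~ 2^9.002 = 5.127e+02

5.127e+02


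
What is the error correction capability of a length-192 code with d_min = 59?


Correction capability = floor((d-1)/2) = floor((59-1)/2) = 29

29 errors


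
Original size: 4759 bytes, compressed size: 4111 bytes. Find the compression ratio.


Ratio = original / compressed = 4759 / 4111 = 1.1576

1.1576


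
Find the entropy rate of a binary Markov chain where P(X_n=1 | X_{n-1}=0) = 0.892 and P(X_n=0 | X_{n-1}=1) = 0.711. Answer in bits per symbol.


Stationary distribution: pi_0 = p10/(p01+p10) = 0.4435, pi_1 = 0.5565. Entropy rate H' = pi_0*H(p01) + pi_1*H(p10) = 0.4435*0.4939 + 0.5565*0.8674 = 0.7017

0.7017 bits/symbol


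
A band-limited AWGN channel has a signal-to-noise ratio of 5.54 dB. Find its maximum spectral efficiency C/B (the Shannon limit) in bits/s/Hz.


SNR_linear = 10^(5.54/10) = 3.581; C/B = log2(1 + SNR_linear) = log2(1 + 3.581) = 2.1957

2.1957 bits/s/Hz


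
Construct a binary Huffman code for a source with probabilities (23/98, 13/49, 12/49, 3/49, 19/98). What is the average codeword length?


Huffman construction (repeatedly merge the two least-probable nodes; each merge adds 1 bit to every symbol beneath it): 3/49 + 19/98 = 25/98; 23/98 + 12/49 = 47/98; 25/98 + 13/49 = 51/98; 47/98 + 51/98 = 1. Resulting codeword lengths (in the order the probabilities were given): (2, 2, 2, 3, 3). L_avg = sum(p_i * l_i) = 23/98*2 + 13/49*2 + 12/49*2 + 3/49*3 + 19/98*3 = 221/98 = 2.2551

2.2551 bits


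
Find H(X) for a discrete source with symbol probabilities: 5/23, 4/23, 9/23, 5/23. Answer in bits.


H = -sum(p_i * log2(p_i)). Terms: -(5/23)*log2(5/23) = 0.478616; -(4/23)*log2(4/23) = 0.438880; -(9/23)*log2(9/23) = 0.529684; -(5/23)*log2(5/23) = 0.478616. H = 0.478616 + 0.438880 + 0.529684 + 0.478616 = 1.9258

1.9258 bits


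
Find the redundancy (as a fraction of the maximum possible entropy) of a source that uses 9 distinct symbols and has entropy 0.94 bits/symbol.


H_max = log2(K) = log2(9) = 3.1699 bits/symbol. Redundancy = 1 - H/H_max = 1 - 0.94/3.1699 = 1 - 0.2965 = 0.7035

0.7035


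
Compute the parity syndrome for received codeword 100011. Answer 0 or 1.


Syndrome = XOR of all bits = 1 XOR 0 XOR 0 XOR 0 XOR 1 XOR 1 = 1

1


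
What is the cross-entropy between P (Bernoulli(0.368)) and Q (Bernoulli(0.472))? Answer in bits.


H(P,Q) = -p*log2(q) - (1-p)*log2(1-q). -0.368*log2(0.472) = 0.398596; -0.632*log2(0.528) = 0.582319. H(P,Q) = 0.398596 + 0.582319 = 0.9809

0.9809 bits


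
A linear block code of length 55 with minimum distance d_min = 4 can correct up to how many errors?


Correction capability = floor((d-1)/2) = floor((4-1)/2) = 1

1 errors


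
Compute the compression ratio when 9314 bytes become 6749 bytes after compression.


Ratio = original / compressed = 9314 / 6749 = 1.3801

1.3801


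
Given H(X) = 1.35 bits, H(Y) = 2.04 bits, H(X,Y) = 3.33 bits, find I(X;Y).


I(X;Y) = H(X) + H(Y) - H(X,Y) = 1.35 + 2.04 - 3.33 = 0.06

0.06 bits


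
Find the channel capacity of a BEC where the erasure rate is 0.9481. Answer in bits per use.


C = 1 - epsilon = 1 - 0.9481 = 0.0519

0.0519 bits


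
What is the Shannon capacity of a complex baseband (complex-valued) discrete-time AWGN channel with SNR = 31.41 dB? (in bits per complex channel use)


SNR_linear = 10^(31.41/10) = 1383.5664; C = log2(1 + SNR_linear) = log2(1 + 1383.5664) = 10.4352

10.4352 bits/channel use


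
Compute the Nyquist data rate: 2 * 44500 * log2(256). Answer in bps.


Rate = 2 * B * log2(M) = 2 * 44500 * 8.0 = 712000.0

712000.0 bps


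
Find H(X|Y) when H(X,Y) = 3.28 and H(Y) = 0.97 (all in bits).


H(X|Y) = H(X,Y) - H(Y) = 3.28 - 0.97 = 2.31

2.31 bits


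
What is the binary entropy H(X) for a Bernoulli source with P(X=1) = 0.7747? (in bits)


H = -p*log2(p) - (1-p)*log2(1-p). -0.7747*log2(0.7747) = 0.285315; -0.2253*log2(0.2253) = 0.484413. H = 0.285315 + 0.484413 = 0.7697

0.7697 bits


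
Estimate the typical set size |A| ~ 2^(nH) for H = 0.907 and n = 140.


log2|A_typical| = nH = 140 * 0.907 = 126.98, so |A_typical| ~ 2^126.98 = 1.678e+38

1.678e+38


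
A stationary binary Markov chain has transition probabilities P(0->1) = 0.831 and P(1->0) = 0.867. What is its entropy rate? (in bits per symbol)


Stationary distribution: pi_0 = p10/(p01+p10) = 0.5106, pi_1 = 0.4894. Entropy rate H' = pi_0*H(p01) + pi_1*H(p10) = 0.5106*0.6554 + 0.4894*0.5656 = 0.6115

0.6115 bits/symbol


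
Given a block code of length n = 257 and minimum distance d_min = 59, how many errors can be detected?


Detection capability = d_min - 1 = 59 - 1 = 58

58 errors


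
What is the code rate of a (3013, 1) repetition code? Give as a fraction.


Rate = k/n = 1/3013

1/3013


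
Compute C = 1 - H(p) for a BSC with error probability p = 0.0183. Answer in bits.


H(p) = -p*log2(p) - (1-p)*log2(1-p) = -0.0183*log2(0.0183) - 0.9817*log2(0.9817) = 0.105628 + 0.026158 = 0.1318. C = 1 - H(p) = 1 - 0.1318 = 0.8682

0.8682 bits


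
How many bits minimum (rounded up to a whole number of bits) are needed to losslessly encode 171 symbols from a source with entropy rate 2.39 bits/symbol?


Minimum bits >= n * H = 171 * 2.39 = 408.69, rounded up to a whole number of bits = 409

409 bits


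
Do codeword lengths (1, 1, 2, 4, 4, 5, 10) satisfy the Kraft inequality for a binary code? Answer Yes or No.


Kraft sum = sum(2^(-l_i)) = 1.4072, need <= 1. Result: violated (a binary prefix-free code with these lengths cannot exist)

No


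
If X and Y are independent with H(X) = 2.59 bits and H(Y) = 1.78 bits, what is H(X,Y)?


For independent variables, H(X,Y) = H(X) + H(Y) = 2.59 + 1.78 = 4.37

4.37 bits


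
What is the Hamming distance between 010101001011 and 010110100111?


Count differing positions: . . . . ^ ^ ^ . ^ ^ . . = 5 differences

5


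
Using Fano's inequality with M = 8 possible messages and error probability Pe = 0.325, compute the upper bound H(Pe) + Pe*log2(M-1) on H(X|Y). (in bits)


H(Pe) = -Pe*log2(Pe) - (1-Pe)*log2(1-Pe) = -0.325*log2(0.325) - 0.675*log2(0.675) = 0.526984 + 0.382752 = 0.9097. Pe*log2(M-1) = 0.325*log2(7) = 0.912390. Bound = H(Pe) + Pe*log2(M-1) = 0.526984 + 0.382752 + 0.912390 = 1.8221

1.8221 bits


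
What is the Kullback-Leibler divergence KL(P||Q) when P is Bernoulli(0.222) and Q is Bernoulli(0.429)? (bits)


KL = p*log2(p/q) + (1-p)*log2((1-p)/(1-q)) = 0.222*log2(0.222/0.429) + 0.778*log2(0.778/0.571) = 0.1362

0.1362 bits


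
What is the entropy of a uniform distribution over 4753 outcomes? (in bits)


H = log2(n) = log2(4753) = 12.2146

12.2146 bits


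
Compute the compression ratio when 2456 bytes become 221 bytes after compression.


Ratio = original / compressed = 2456 / 221 = 11.1131

11.1131


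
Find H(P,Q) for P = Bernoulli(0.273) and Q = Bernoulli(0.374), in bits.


H(P,Q) = -p*log2(q) - (1-p)*log2(1-q). -0.273*log2(0.374) = 0.387357; -0.727*log2(0.626) = 0.491281. H(P,Q) = 0.387357 + 0.491281 = 0.8786

0.8786 bits


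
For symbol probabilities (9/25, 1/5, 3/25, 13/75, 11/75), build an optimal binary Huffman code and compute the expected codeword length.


Huffman construction (repeatedly merge the two least-probable nodes; each merge adds 1 bit to every symbol beneath it): 3/25 + 11/75 = 4/15; 13/75 + 1/5 = 28/75; 4/15 + 9/25 = 47/75; 28/75 + 47/75 = 1. Resulting codeword lengths (in the order the probabilities were given): (2, 2, 3, 2, 3). L_avg = sum(p_i * l_i) = 9/25*2 + 1/5*2 + 3/25*3 + 13/75*2 + 11/75*3 = 34/15 = 2.2667

2.2667 bits


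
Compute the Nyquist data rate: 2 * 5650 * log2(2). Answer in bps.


Rate = 2 * B * log2(M) = 2 * 5650 * 1.0 = 11300.0

11300.0 bps


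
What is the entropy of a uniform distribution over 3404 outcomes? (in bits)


H = log2(n) = log2(3404) = 11.733

11.733 bits


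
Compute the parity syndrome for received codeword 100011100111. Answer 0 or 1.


Syndrome = XOR of all bits = 1 XOR 0 XOR 0 XOR 0 XOR 1 XOR 1 XOR 1 XOR 0 XOR 0 XOR 1 XOR 1 XOR 1 = 1

1


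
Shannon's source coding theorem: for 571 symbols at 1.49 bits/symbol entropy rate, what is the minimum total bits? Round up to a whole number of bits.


Minimum bits >= n * H = 571 * 1.49 = 850.79, rounded up to a whole number of bits = 851

851 bits


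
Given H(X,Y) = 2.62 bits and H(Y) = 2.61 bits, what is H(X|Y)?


H(X|Y) = H(X,Y) - H(Y) = 2.62 - 2.61 = 0.01

0.01 bits


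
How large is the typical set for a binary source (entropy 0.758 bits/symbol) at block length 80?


log2|A_typical| = nH = 80 * 0.758 = 60.64, so |A_typical| ~ 2^60.64 = 1.797e+18

1.797e+18


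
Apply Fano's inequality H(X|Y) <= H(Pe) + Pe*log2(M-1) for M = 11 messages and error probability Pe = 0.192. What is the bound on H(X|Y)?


H(Pe) = -Pe*log2(Pe) - (1-Pe)*log2(1-Pe) = -0.192*log2(0.192) - 0.808*log2(0.808) = 0.457118 + 0.248519 = 0.7056. Pe*log2(M-1) = 0.192*log2(10) = 0.637810. Bound = H(Pe) + Pe*log2(M-1) = 0.457118 + 0.248519 + 0.637810 = 1.3434

1.3434 bits


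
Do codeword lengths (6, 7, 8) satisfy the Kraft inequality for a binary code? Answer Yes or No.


Kraft sum = sum(2^(-l_i)) = 0.0273, need <= 1. Result: satisfied (a binary prefix-free code with these lengths exists)

Yes


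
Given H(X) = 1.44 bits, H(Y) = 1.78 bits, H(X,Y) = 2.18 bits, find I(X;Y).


I(X;Y) = H(X) + H(Y) - H(X,Y) = 1.44 + 1.78 - 2.18 = 1.04

1.04 bits


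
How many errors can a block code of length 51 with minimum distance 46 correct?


Correction capability = floor((d-1)/2) = floor((46-1)/2) = 22

22 errors


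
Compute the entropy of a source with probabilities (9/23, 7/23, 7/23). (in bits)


H = -sum(p_i * log2(p_i)). Terms: -(9/23)*log2(9/23) = 0.529684; -(7/23)*log2(7/23) = 0.522324; -(7/23)*log2(7/23) = 0.522324. H = 0.529684 + 0.522324 + 0.522324 = 1.5743

1.5743 bits


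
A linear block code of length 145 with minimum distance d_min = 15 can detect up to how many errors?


Detection capability = d_min - 1 = 15 - 1 = 14

14 errors


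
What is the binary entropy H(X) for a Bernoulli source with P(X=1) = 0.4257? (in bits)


H = -p*log2(p) - (1-p)*log2(1-p). -0.4257*log2(0.4257) = 0.524501; -0.5743*log2(0.5743) = 0.459511. H = 0.524501 + 0.459511 = 0.984

0.984 bits


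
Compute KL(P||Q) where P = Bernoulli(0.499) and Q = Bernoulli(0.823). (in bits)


KL = p*log2(p/q) + (1-p)*log2((1-p)/(1-q)) = 0.499*log2(0.499/0.823) + 0.501*log2(0.501/0.177) = 0.3918

0.3918 bits


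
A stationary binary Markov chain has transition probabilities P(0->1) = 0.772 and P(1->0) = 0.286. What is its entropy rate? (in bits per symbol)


Stationary distribution: pi_0 = p10/(p01+p10) = 0.2703, pi_1 = 0.7297. Entropy rate H' = pi_0*H(p01) + pi_1*H(p10) = 0.2703*0.7745 + 0.7297*0.8635 = 0.8394

0.8394 bits/symbol


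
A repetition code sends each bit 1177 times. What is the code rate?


Rate = k/n = 1/1177

1/1177


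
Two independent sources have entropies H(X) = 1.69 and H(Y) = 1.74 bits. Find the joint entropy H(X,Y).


For independent variables, H(X,Y) = H(X) + H(Y) = 1.69 + 1.74 = 3.43

3.43 bits


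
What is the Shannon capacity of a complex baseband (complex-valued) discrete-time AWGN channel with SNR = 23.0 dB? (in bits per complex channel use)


SNR_linear = 10^(23.0/10) = 199.5262; C = log2(1 + SNR_linear) = log2(1 + 199.5262) = 7.6476

7.6476 bits/channel use


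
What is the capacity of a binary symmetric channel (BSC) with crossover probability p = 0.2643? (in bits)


H(p) = -p*log2(p) - (1-p)*log2(1-p) = -0.2643*log2(0.2643) - 0.7357*log2(0.7357) = 0.507390 + 0.325776 = 0.8332. C = 1 - H(p) = 1 - 0.8332 = 0.1668

0.1668 bits


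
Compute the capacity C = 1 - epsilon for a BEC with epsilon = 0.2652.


C = 1 - epsilon = 1 - 0.2652 = 0.7348

0.7348 bits


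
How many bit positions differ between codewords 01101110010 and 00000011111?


Count differing positions: . ^ ^ . ^ ^ . ^ ^ . ^ = 7 differences

7


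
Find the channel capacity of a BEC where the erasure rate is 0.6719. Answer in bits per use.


C = 1 - epsilon = 1 - 0.6719 = 0.3281

0.3281 bits


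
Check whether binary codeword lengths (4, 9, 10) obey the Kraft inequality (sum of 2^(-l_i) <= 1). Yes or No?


Kraft sum = sum(2^(-l_i)) = 0.0654, need <= 1. Result: satisfied (a binary prefix-free code with these lengths exists)

Yes


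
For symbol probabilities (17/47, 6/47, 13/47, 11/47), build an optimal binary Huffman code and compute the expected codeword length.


Huffman construction (repeatedly merge the two least-probable nodes; each merge adds 1 bit to every symbol beneath it): 6/47 + 11/47 = 17/47; 13/47 + 17/47 = 30/47; 17/47 + 30/47 = 1. Resulting codeword lengths (in the order the probabilities were given): (2, 2, 2, 2). L_avg = sum(p_i * l_i) = 17/47*2 + 6/47*2 + 13/47*2 + 11/47*2 = 2

2.0 bits


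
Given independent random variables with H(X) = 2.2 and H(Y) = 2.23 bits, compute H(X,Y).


For independent variables, H(X,Y) = H(X) + H(Y) = 2.2 + 2.23 = 4.43

4.43 bits
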